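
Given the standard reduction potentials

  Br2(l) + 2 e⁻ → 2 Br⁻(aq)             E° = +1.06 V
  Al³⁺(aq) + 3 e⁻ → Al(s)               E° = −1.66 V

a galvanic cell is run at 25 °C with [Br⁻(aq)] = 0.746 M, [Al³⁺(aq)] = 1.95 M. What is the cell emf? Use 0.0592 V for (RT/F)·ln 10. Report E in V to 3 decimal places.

+2.722 V

Br₂/Br⁻ is reduced (cathode, E° = +1.06 V) and Al³⁺/Al is oxidized (anode).
E°cell = E°cat − E°an = +1.06 − (−1.66) = +2.72 V; n = 6.
The balanced reaction is 3 Br2(l) + 2 Al(s) → 6 Br⁻(aq) + 2 Al³⁺(aq), so Q = [Br⁻(aq)]^6·[Al³⁺(aq)]^2 = 0.655 and log Q = −0.183.
E = E° − (0.0592/n)·log Q = +2.72 − (0.0592/6)(−0.183) = +2.722 V.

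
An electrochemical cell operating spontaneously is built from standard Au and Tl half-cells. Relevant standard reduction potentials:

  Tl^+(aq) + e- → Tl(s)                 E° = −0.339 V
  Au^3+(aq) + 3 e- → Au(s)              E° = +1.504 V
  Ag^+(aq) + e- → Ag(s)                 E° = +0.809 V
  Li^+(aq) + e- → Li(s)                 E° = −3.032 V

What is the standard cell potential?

+1.843 V

Of the two couples in this cell, the one with the more positive reduction potential is reduced at the cathode: here that is Au³⁺/Au (+1.504 V); Tl⁺/Tl (−0.339 V) is the anode.
E°cell = E°(cathode) − E°(anode) = +1.504 − (−0.339) = +1.843 V.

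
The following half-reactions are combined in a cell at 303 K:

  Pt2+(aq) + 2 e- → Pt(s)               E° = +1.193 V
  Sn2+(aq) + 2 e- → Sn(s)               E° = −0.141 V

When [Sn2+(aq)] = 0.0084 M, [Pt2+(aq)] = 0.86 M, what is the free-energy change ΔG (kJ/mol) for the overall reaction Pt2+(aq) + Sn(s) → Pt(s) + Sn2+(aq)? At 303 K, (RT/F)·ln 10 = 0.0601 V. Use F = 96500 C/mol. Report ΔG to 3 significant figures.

−269 kJ/mol

The standard cell potential is +1.193 − (−0.141) = +1.334 V, with n = 2 electrons in the balanced equation.
Here Q = [Sn2+(aq)] / [Pt2+(aq)] = 0.00977 (log Q = −2.010), giving E = +1.334 − (0.0601/2)·(−2.010) = +1.3944 V.
Then ΔG = −nFE = −2 × 96500 × +1.3944 J/mol = −269 kJ/mol.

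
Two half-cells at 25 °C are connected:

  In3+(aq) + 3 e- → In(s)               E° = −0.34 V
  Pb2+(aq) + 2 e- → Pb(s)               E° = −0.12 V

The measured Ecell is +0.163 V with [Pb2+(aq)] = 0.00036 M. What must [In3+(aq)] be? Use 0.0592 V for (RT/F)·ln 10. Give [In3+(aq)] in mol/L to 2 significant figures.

With Pb²⁺/Pb at the cathode and In³⁺/In at the anode, E°cell = −0.12 − (−0.34) = +0.22 V (n = 6).
Since E = E° − (0.0592/n)·log Q, log Q = n(E° − E)/0.0592 = 5.777.
For 3 Pb2+(aq) + 2 In(s) → 3 Pb(s) + 2 In3+(aq), the reaction quotient is Q = [In3+(aq)]^2 / [Pb2+(aq)]^3.
Substituting the known concentrations and solving, log [In3+(aq)] = −2.277 and [In3+(aq)] = 0.0053 M.

0.0053 M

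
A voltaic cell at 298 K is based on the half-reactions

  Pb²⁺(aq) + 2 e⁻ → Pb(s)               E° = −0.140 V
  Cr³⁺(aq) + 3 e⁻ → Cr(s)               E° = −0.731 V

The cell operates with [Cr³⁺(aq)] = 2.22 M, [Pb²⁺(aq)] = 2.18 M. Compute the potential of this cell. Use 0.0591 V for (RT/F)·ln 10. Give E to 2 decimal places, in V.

The Pb²⁺/Pb couple has the more positive E°, so it is the cathode; Cr³⁺/Cr is the anode.
The standard potential is −0.140 − (−0.731) = +0.591 V and the balanced reaction transfers n = 6 electrons.
The balanced reaction is 3 Pb²⁺(aq) + 2 Cr(s) → 3 Pb(s) + 2 Cr³⁺(aq), so Q = [Cr³⁺(aq)]^2 / [Pb²⁺(aq)]^3 = 0.476 and log Q = −0.323.
Applying E = E° − (RT ln10/nF)·log Q gives +0.591 − (0.0591/6)(−0.323) = +0.59 V.

+0.59 V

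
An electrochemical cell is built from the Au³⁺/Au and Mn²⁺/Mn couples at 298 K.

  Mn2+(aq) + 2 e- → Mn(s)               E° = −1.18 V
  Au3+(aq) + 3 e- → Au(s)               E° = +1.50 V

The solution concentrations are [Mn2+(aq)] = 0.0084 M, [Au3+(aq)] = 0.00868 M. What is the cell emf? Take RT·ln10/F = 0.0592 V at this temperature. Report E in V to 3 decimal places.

+2.701 V

Since E°(Au³⁺/Au) > E°(Mn²⁺/Mn), Au³⁺/Au serves as the cathode.
The standard potential is +1.50 − (−1.18) = +2.68 V and the balanced reaction transfers n = 6 electrons.
For the overall reaction 2 Au3+(aq) + 3 Mn(s) → 2 Au(s) + 3 Mn2+(aq), Q = [Mn2+(aq)]^3 / [Au3+(aq)]^2 = 0.00787, giving log Q = −2.104.
E = E° − (0.0592/n)·log Q = +2.68 − (0.0592/6)(−2.104) = +2.701 V.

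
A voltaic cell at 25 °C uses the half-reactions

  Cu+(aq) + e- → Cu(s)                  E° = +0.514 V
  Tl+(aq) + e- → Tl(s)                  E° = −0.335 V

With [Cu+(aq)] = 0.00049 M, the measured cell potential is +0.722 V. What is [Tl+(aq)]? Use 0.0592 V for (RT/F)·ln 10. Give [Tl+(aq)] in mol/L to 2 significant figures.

0.068 M

The Cu⁺/Cu couple has the larger reduction potential, so it is the cathode: E°cell = +0.514 − (−0.335) = +0.849 V and n = 1.
From the Nernst equation, log Q = n(E° − E)/0.0592 = 1·(+0.849 − (+0.722))/0.0592 = 2.145.
The balanced reaction is Cu+(aq) + Tl(s) → Cu(s) + Tl+(aq), so Q = [Tl+(aq)] / [Cu+(aq)].
Isolating [Tl+(aq)] in Q = 10^{2.145} yields log [Tl+(aq)] = −1.165, i.e. 0.068 M.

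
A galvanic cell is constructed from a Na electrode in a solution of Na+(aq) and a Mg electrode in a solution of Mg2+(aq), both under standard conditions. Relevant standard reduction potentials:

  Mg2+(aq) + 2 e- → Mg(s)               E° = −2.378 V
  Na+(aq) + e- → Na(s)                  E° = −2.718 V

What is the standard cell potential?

The Mg²⁺/Mg couple has the higher E°, so Mg ion is reduced (cathode) and Na is oxidized (anode).
E°cell = E°(cathode) − E°(anode) = −2.378 − (−2.718) = +0.340 V.

+0.340 V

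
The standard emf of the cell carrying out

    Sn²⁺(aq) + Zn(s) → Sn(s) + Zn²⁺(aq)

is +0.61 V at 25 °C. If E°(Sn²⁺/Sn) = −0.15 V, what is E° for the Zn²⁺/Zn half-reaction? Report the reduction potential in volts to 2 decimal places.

−0.76 V

In the reaction as written the Sn²⁺/Sn couple is reduced (cathode) and Zn²⁺/Zn is oxidized (anode), so E°cell = E°(Sn²⁺/Sn) − E°(Zn²⁺/Zn).
E°(Zn²⁺/Zn) = E°(cathode) − E°cell = −0.15 − (+0.61) = −0.76 V.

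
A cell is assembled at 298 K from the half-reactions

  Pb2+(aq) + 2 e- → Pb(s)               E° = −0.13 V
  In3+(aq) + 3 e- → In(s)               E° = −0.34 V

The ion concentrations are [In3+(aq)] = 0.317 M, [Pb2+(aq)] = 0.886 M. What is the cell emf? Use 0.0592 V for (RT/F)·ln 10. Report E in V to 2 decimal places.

+0.22 V

The Pb²⁺/Pb couple has the more positive E°, so it is the cathode; In³⁺/In is the anode.
E°cell = E°cat − E°an = −0.13 − (−0.34) = +0.21 V; n = 6.
Balancing gives 3 Pb2+(aq) + 2 In(s) → 3 Pb(s) + 2 In3+(aq); hence Q = [In3+(aq)]^2 / [Pb2+(aq)]^3 = 0.144 (log Q = −0.840).
Applying E = E° − (RT ln10/nF)·log Q gives +0.21 − (0.0592/6)(−0.840) = +0.22 V.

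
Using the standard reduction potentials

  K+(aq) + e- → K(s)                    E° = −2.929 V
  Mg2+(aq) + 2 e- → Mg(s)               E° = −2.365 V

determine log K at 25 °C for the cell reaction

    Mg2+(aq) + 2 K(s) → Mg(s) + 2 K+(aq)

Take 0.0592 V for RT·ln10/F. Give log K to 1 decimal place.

The Mg²⁺/Mg couple is reduced (cathode); E°cell = −2.365 − (−2.929) = +0.564 V with n = 2.
At equilibrium E = 0, so log K = nE°cell / 0.0592 = (2)(+0.564) / 0.0592 = 19.1.

log K = 19.1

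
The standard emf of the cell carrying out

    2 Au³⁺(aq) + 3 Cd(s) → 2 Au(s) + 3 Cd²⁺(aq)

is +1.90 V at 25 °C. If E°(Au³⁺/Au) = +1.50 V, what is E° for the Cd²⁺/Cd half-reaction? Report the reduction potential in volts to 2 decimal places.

−0.40 V

In the reaction as written the Au³⁺/Au couple is reduced (cathode) and Cd²⁺/Cd is oxidized (anode), so E°cell = E°(Au³⁺/Au) − E°(Cd²⁺/Cd).
E°(Cd²⁺/Cd) = E°(cathode) − E°cell = +1.50 − (+1.90) = −0.40 V.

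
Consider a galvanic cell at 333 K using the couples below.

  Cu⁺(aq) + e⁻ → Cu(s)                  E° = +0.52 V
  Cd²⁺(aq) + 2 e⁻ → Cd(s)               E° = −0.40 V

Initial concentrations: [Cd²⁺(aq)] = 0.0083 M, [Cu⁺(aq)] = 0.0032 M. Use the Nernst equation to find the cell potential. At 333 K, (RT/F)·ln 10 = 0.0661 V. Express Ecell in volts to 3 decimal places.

Cu⁺/Cu is reduced (cathode, E° = +0.52 V) and Cd²⁺/Cd is oxidized (anode).
The standard potential is +0.52 − (−0.40) = +0.92 V and the balanced reaction transfers n = 2 electrons.
The balanced reaction is 2 Cu⁺(aq) + Cd(s) → 2 Cu(s) + Cd²⁺(aq), so Q = [Cd²⁺(aq)] / [Cu⁺(aq)]^2 = 811 and log Q = 2.909.
By the Nernst equation, E = +0.92 − (0.0661/2)·(2.909) = +0.824 V.

+0.824 V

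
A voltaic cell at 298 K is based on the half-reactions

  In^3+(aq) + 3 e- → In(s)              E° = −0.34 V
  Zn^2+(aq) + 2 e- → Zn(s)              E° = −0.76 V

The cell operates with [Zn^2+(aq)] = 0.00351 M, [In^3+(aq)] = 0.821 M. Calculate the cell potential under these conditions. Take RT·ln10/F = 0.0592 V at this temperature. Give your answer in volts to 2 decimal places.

Since E°(In³⁺/In) > E°(Zn²⁺/Zn), In³⁺/In serves as the cathode.
E°cell = −0.34 − (−0.76) = +0.42 V, with n = 6 electrons transferred.
For the overall reaction 2 In^3+(aq) + 3 Zn(s) → 2 In(s) + 3 Zn^2+(aq), Q = [Zn^2+(aq)]^3 / [In^3+(aq)]^2 = 6.42×10^−8, giving log Q = −7.193.
E = E° − (0.0592/n)·log Q = +0.42 − (0.0592/6)(−7.193) = +0.49 V.

+0.49 V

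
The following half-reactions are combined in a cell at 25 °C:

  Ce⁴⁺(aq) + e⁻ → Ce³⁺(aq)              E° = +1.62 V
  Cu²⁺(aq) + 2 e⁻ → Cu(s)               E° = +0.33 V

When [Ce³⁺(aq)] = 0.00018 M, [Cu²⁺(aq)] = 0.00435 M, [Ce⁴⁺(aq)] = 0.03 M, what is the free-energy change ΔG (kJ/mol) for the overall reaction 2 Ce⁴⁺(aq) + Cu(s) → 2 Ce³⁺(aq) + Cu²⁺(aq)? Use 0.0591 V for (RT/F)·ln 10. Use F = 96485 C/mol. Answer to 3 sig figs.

The standard cell potential is +1.62 − (+0.33) = +1.29 V, with n = 2 electrons in the balanced equation.
Here Q = ([Ce³⁺(aq)]^2·[Cu²⁺(aq)]) / [Ce⁴⁺(aq)]^2 = 1.57×10^−7 (log Q = −6.805), giving E = +1.29 − (0.0591/2)·(−6.805) = +1.4911 V.
Finally ΔG = −nFE = −(2)(96485 C/mol)(+1.4911 V) = −288 kJ/mol.

−288 kJ/mol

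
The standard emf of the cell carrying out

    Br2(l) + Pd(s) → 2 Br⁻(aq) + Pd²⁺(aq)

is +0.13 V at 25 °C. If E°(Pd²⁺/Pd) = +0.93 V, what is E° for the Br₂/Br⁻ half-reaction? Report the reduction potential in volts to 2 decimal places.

+1.06 V

In the reaction as written the Br₂/Br⁻ couple is reduced (cathode) and Pd²⁺/Pd is oxidized (anode), so E°cell = E°(Br₂/Br⁻) − E°(Pd²⁺/Pd).
E°(Br₂/Br⁻) = E°cell + E°(anode) = +0.13 + (+0.93) = +1.06 V.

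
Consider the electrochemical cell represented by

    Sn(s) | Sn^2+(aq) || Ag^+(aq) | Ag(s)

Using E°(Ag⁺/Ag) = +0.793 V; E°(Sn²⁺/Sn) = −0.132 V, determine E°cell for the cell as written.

+0.925 V

By convention the left-hand electrode in cell notation is the anode (oxidation) and the right-hand electrode is the cathode (reduction).
E°cell = E°(right) − E°(left) = +0.793 − (−0.132) = +0.925 V.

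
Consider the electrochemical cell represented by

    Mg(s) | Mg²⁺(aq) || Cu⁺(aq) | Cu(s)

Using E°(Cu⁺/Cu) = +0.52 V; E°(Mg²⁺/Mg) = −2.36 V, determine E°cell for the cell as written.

+2.88 V

By convention the left-hand electrode in cell notation is the anode (oxidation) and the right-hand electrode is the cathode (reduction).
E°cell = E°(right) − E°(left) = +0.52 − (−2.36) = +2.88 V.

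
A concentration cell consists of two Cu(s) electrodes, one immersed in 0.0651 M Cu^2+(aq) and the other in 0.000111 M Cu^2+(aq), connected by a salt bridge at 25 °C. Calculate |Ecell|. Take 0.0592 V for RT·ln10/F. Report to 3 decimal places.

For a concentration cell E°cell = 0, since both electrodes use the same couple.
The compartment with the higher Cu^2+(aq) concentration (0.0651 M) acts as the cathode; ions are reduced there and produced at the dilute (0.000111 M) anode.
With n = 2, Ecell = −(0.0592/2)·log([dilute]/[conc]) = −(0.0592/2)·log(0.000111/0.0651) = +0.082 V.

0.082 V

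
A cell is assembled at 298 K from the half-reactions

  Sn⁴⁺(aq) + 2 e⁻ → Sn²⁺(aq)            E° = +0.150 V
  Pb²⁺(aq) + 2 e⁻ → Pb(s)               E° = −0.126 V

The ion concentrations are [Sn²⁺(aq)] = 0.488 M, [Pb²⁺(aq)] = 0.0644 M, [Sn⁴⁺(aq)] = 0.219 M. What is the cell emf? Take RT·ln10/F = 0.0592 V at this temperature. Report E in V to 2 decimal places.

+0.30 V

Sn⁴⁺/Sn²⁺ is reduced (cathode, E° = +0.150 V) and Pb²⁺/Pb is oxidized (anode).
The standard potential is +0.150 − (−0.126) = +0.276 V and the balanced reaction transfers n = 2 electrons.
Balancing gives Sn⁴⁺(aq) + Pb(s) → Sn²⁺(aq) + Pb²⁺(aq); hence Q = ([Sn²⁺(aq)]·[Pb²⁺(aq)]) / [Sn⁴⁺(aq)] = 0.144 (log Q = −0.843).
E = E° − (0.0592/n)·log Q = +0.276 − (0.0592/2)(−0.843) = +0.30 V.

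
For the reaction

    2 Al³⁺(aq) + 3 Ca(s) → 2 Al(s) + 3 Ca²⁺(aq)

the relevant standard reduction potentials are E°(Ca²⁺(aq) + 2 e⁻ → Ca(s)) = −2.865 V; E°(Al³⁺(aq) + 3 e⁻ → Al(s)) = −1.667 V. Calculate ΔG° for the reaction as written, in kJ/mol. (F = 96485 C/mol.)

In the reaction as written Al³⁺(aq) is reduced, so the Al³⁺/Al couple is the cathode and Ca²⁺/Ca is the anode.
E°cell = −1.667 − (−2.865) = +1.198 V; balancing electrons gives n = 6.
ΔG° = −nFE°cell = −(6)(96485)(+1.198) J/mol = −694 kJ/mol.

−694 kJ/mol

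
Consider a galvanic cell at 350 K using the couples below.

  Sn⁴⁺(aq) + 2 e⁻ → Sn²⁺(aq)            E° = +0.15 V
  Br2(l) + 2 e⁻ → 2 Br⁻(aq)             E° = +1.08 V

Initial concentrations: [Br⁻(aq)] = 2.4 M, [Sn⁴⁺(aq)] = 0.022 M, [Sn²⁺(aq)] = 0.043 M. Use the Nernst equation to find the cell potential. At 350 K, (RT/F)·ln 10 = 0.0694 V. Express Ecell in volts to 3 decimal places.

The Br₂/Br⁻ couple has the more positive E°, so it is the cathode; Sn⁴⁺/Sn²⁺ is the anode.
The standard potential is +1.08 − (+0.15) = +0.93 V and the balanced reaction transfers n = 2 electrons.
For the overall reaction Br2(l) + Sn²⁺(aq) → 2 Br⁻(aq) + Sn⁴⁺(aq), Q = ([Br⁻(aq)]^2·[Sn⁴⁺(aq)]) / [Sn²⁺(aq)] = 2.95, giving log Q = 0.469.
Applying E = E° − (RT ln10/nF)·log Q gives +0.93 − (0.0694/2)(0.469) = +0.914 V.

+0.914 V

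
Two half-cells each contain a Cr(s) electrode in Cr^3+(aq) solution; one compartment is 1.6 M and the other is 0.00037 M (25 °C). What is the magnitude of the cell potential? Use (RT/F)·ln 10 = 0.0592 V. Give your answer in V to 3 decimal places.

0.072 V

For a concentration cell E°cell = 0, since both electrodes use the same couple.
The compartment with the higher Cr^3+(aq) concentration (1.6 M) acts as the cathode; ions are reduced there and produced at the dilute (0.00037 M) anode.
With n = 3, Ecell = −(0.0592/3)·log([dilute]/[conc]) = −(0.0592/3)·log(0.00037/1.6) = +0.072 V.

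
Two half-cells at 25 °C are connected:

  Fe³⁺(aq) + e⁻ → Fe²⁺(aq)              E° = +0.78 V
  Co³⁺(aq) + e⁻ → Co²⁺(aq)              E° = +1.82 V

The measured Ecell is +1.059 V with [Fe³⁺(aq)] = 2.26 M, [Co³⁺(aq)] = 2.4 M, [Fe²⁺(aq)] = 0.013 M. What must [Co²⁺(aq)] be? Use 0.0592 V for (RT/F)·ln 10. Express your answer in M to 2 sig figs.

0.0066 M

Co³⁺/Co²⁺ is the cathode (higher E°); E°cell = +1.82 − (+0.78) = +1.04 V with n = 1.
Rearranging E = E° − (0.0592/n)·log Q gives log Q = 1(+1.04 − (+1.059))/0.0592 = −0.321.
The balanced reaction is Co³⁺(aq) + Fe²⁺(aq) → Co²⁺(aq) + Fe³⁺(aq), so Q = ([Co²⁺(aq)]·[Fe³⁺(aq)]) / ([Co³⁺(aq)]·[Fe²⁺(aq)]).
Isolating [Co²⁺(aq)] in Q = 10^{−0.321} yields log [Co²⁺(aq)] = −2.181, i.e. 0.0066 M.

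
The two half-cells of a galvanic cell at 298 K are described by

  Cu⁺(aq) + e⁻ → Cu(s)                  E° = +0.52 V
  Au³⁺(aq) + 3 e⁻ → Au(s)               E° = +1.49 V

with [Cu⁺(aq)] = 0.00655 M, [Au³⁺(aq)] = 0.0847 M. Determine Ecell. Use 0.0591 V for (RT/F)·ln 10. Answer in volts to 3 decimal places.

+1.078 V

Au³⁺/Au is reduced (cathode, E° = +1.49 V) and Cu⁺/Cu is oxidized (anode).
E°cell = +1.49 − (+0.52) = +0.97 V, with n = 3 electrons transferred.
Balancing gives Au³⁺(aq) + 3 Cu(s) → Au(s) + 3 Cu⁺(aq); hence Q = [Cu⁺(aq)]^3 / [Au³⁺(aq)] = 3.32×10^−6 (log Q = −5.479).
E = E° − (0.0591/n)·log Q = +0.97 − (0.0591/3)(−5.479) = +1.078 V.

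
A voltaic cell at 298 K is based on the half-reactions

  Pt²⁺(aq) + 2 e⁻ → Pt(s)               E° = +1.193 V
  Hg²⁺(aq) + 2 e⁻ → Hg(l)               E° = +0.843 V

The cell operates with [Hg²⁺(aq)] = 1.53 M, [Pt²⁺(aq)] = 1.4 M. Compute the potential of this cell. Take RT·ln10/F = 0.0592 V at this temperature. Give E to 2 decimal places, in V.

+0.35 V

Pt²⁺/Pt is reduced (cathode, E° = +1.193 V) and Hg²⁺/Hg is oxidized (anode).
E°cell = E°cat − E°an = +1.193 − (+0.843) = +0.350 V; n = 2.
For the overall reaction Pt²⁺(aq) + Hg(l) → Pt(s) + Hg²⁺(aq), Q = [Hg²⁺(aq)] / [Pt²⁺(aq)] = 1.09, giving log Q = 0.039.
By the Nernst equation, E = +0.350 − (0.0592/2)·(0.039) = +0.35 V.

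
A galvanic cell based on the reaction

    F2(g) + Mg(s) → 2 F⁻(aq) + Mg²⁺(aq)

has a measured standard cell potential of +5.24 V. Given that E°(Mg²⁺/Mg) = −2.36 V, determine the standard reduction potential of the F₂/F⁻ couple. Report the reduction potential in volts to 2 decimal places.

+2.88 V

In the reaction as written the F₂/F⁻ couple is reduced (cathode) and Mg²⁺/Mg is oxidized (anode), so E°cell = E°(F₂/F⁻) − E°(Mg²⁺/Mg).
E°(F₂/F⁻) = E°cell + E°(anode) = +5.24 + (−2.36) = +2.88 V.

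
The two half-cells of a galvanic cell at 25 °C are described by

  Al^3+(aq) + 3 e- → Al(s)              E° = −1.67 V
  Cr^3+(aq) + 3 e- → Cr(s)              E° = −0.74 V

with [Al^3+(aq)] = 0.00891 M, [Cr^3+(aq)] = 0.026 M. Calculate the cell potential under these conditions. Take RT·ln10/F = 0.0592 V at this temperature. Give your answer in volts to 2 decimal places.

+0.94 V

The Cr³⁺/Cr couple has the more positive E°, so it is the cathode; Al³⁺/Al is the anode.
E°cell = −0.74 − (−1.67) = +0.93 V, with n = 3 electrons transferred.
For the overall reaction Cr^3+(aq) + Al(s) → Cr(s) + Al^3+(aq), Q = [Al^3+(aq)] / [Cr^3+(aq)] = 0.343, giving log Q = −0.465.
E = E° − (0.0592/n)·log Q = +0.93 − (0.0592/3)(−0.465) = +0.94 V.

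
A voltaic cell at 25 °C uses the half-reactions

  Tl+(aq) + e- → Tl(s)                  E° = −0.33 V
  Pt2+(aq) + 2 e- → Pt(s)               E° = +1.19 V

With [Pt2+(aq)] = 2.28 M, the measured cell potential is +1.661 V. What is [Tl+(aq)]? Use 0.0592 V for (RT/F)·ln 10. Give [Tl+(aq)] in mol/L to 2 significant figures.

With Pt²⁺/Pt at the cathode and Tl⁺/Tl at the anode, E°cell = +1.19 − (−0.33) = +1.52 V (n = 2).
Rearranging E = E° − (0.0592/n)·log Q gives log Q = 2(+1.52 − (+1.661))/0.0592 = −4.764.
For Pt2+(aq) + 2 Tl(s) → Pt(s) + 2 Tl+(aq), the reaction quotient is Q = [Tl+(aq)]^2 / [Pt2+(aq)].
Solving for the unknown gives log [Tl+(aq)] = −2.203, so [Tl+(aq)] ≈ 0.0063 M.

0.0063 M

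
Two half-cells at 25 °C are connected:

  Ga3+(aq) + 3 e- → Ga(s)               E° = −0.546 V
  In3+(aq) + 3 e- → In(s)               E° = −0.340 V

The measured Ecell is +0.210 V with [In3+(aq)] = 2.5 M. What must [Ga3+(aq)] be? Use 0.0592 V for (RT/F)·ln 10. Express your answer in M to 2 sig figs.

1.6 M

With In³⁺/In at the cathode and Ga³⁺/Ga at the anode, E°cell = −0.340 − (−0.546) = +0.206 V (n = 3).
Rearranging E = E° − (0.0592/n)·log Q gives log Q = 3(+0.206 − (+0.210))/0.0592 = −0.203.
For In3+(aq) + Ga(s) → In(s) + Ga3+(aq), the reaction quotient is Q = [Ga3+(aq)] / [In3+(aq)].
Solving for the unknown gives log [Ga3+(aq)] = 0.195, so [Ga3+(aq)] ≈ 1.6 M.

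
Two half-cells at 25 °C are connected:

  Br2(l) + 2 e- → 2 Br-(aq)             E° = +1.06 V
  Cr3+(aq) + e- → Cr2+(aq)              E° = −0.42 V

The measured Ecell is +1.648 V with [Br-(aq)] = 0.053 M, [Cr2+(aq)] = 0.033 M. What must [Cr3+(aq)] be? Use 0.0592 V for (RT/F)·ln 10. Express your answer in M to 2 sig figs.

0.00090 M

Br₂/Br⁻ is the cathode (higher E°); E°cell = +1.06 − (−0.42) = +1.48 V with n = 2.
Rearranging E = E° − (0.0592/n)·log Q gives log Q = 2(+1.48 − (+1.648))/0.0592 = −5.676.
The balanced reaction is Br2(l) + 2 Cr2+(aq) → 2 Br-(aq) + 2 Cr3+(aq), so Q = ([Br-(aq)]^2·[Cr3+(aq)]^2) / [Cr2+(aq)]^2.
Substituting the known concentrations and solving, log [Cr3+(aq)] = −3.044 and [Cr3+(aq)] = 0.00090 M.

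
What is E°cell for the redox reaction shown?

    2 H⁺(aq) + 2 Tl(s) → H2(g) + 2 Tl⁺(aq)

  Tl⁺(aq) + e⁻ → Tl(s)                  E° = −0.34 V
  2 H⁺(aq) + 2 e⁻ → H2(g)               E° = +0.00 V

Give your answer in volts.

In the reaction as written, H⁺(aq) is reduced (cathode) and Tl⁺(aq) is produced by oxidation at the anode.
E°cell = E°(cathode) − E°(anode) = +0.00 − (−0.34) = +0.34 V.

+0.34 V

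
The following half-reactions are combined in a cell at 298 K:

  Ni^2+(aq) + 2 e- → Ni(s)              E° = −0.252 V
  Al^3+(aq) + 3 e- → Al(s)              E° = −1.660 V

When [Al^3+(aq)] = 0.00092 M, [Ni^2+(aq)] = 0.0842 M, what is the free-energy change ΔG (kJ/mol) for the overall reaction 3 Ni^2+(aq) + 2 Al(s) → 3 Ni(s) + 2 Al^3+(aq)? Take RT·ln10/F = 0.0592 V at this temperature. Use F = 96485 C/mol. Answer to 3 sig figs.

−831 kJ/mol

The standard cell potential is −0.252 − (−1.660) = +1.408 V, with n = 6 electrons in the balanced equation.
The reaction quotient is [Al^3+(aq)]^2 / [Ni^2+(aq)]^3 = 0.00142; by Nernst, E = +1.408 − (0.0592/6)(−2.848) = +1.4361 V.
ΔG = −nFE = −(6)(96485)(+1.4361) J/mol = −831 kJ/mol.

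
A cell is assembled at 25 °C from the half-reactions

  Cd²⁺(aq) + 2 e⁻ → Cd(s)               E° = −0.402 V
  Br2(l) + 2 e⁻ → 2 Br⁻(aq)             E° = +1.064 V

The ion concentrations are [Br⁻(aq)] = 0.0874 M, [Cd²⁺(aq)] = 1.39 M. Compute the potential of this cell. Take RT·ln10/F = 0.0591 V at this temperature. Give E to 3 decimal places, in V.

Since E°(Br₂/Br⁻) > E°(Cd²⁺/Cd), Br₂/Br⁻ serves as the cathode.
E°cell = +1.064 − (−0.402) = +1.466 V, with n = 2 electrons transferred.
For the overall reaction Br2(l) + Cd(s) → 2 Br⁻(aq) + Cd²⁺(aq), Q = [Br⁻(aq)]^2·[Cd²⁺(aq)] = 0.0106, giving log Q = −1.974.
E = E° − (0.0591/n)·log Q = +1.466 − (0.0591/2)(−1.974) = +1.524 V.

+1.524 V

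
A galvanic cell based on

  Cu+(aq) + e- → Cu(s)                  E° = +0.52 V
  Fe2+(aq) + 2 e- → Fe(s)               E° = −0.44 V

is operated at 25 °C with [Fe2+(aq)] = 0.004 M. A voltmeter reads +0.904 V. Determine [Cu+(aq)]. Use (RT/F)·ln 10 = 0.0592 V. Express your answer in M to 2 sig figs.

0.0072 M

The Cu⁺/Cu couple has the larger reduction potential, so it is the cathode: E°cell = +0.52 − (−0.44) = +0.96 V and n = 2.
Since E = E° − (0.0592/n)·log Q, log Q = n(E° − E)/0.0592 = 1.892.
For 2 Cu+(aq) + Fe(s) → 2 Cu(s) + Fe2+(aq), the reaction quotient is Q = [Fe2+(aq)] / [Cu+(aq)]^2.
Isolating [Cu+(aq)] in Q = 10^{1.892} yields log [Cu+(aq)] = −2.145, i.e. 0.0072 M.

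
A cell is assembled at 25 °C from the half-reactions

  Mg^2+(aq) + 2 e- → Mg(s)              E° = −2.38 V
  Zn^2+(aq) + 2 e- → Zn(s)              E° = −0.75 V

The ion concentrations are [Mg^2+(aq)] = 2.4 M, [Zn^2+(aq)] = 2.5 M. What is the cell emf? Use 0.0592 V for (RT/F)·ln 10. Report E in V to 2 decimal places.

Zn²⁺/Zn is reduced (cathode, E° = −0.75 V) and Mg²⁺/Mg is oxidized (anode).
The standard potential is −0.75 − (−2.38) = +1.63 V and the balanced reaction transfers n = 2 electrons.
Balancing gives Zn^2+(aq) + Mg(s) → Zn(s) + Mg^2+(aq); hence Q = [Mg^2+(aq)] / [Zn^2+(aq)] = 0.96 (log Q = −0.018).
By the Nernst equation, E = +1.63 − (0.0592/2)·(−0.018) = +1.63 V.

+1.63 V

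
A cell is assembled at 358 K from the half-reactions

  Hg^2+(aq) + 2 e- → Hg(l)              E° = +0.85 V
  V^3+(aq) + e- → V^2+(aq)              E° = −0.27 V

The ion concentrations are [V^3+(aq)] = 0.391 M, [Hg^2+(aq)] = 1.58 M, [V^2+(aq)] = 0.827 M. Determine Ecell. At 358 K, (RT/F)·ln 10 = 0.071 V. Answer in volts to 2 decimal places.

+1.15 V

The Hg²⁺/Hg couple has the more positive E°, so it is the cathode; V³⁺/V²⁺ is the anode.
E°cell = E°cat − E°an = +0.85 − (−0.27) = +1.12 V; n = 2.
For the overall reaction Hg^2+(aq) + 2 V^2+(aq) → Hg(l) + 2 V^3+(aq), Q = [V^3+(aq)]^2 / ([Hg^2+(aq)]·[V^2+(aq)]^2) = 0.141, giving log Q = −0.849.
E = E° − (0.071/n)·log Q = +1.12 − (0.071/2)(−0.849) = +1.15 V.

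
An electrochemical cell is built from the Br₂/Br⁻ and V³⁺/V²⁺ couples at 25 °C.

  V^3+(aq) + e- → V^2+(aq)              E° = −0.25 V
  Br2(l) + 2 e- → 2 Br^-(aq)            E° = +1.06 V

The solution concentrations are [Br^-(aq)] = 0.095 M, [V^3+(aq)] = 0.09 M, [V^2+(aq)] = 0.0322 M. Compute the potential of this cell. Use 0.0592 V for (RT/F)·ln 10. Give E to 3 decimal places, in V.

Br₂/Br⁻ is reduced (cathode, E° = +1.06 V) and V³⁺/V²⁺ is oxidized (anode).
The standard potential is +1.06 − (−0.25) = +1.31 V and the balanced reaction transfers n = 2 electrons.
For the overall reaction Br2(l) + 2 V^2+(aq) → 2 Br^-(aq) + 2 V^3+(aq), Q = ([Br^-(aq)]^2·[V^3+(aq)]^2) / [V^2+(aq)]^2 = 0.0705, giving log Q = −1.152.
By the Nernst equation, E = +1.31 − (0.0592/2)·(−1.152) = +1.344 V.

+1.344 V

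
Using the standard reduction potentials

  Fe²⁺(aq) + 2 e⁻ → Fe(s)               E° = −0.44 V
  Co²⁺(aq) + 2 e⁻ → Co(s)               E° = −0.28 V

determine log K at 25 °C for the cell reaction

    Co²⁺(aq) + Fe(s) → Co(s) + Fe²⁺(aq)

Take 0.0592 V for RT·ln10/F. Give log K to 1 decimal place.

log K = 5.4

The Co²⁺/Co couple is reduced (cathode); E°cell = −0.28 − (−0.44) = +0.16 V with n = 2.
At equilibrium E = 0, so log K = nE°cell / 0.0592 = (2)(+0.16) / 0.0592 = 5.4.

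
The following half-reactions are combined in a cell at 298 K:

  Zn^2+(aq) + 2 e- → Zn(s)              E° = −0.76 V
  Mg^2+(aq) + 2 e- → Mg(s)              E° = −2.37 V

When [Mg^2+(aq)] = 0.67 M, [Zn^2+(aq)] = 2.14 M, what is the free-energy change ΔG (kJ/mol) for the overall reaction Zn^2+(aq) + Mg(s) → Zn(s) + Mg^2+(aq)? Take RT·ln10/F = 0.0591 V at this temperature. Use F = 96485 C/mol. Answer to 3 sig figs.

With Zn²⁺/Zn reduced at the cathode, E°cell = −0.76 − (−2.37) = +1.61 V and n = 2.
Q = [Mg^2+(aq)] / [Zn^2+(aq)] = 0.313, so log Q = −0.504 and E = +1.61 − (0.0591/2)(−0.504) = +1.6249 V.
Finally ΔG = −nFE = −(2)(96485 C/mol)(+1.6249 V) = −314 kJ/mol.

−314 kJ/mol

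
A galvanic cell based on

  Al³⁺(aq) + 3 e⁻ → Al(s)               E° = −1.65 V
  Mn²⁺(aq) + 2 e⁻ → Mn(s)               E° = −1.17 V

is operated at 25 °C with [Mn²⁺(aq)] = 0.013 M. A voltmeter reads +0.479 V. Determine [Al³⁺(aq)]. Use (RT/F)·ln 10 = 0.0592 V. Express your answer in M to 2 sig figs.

Mn²⁺/Mn is the cathode (higher E°); E°cell = −1.17 − (−1.65) = +0.48 V with n = 6.
Since E = E° − (0.0592/n)·log Q, log Q = n(E° − E)/0.0592 = 0.101.
Balancing electrons gives 3 Mn²⁺(aq) + 2 Al(s) → 3 Mn(s) + 2 Al³⁺(aq); thus Q = [Al³⁺(aq)]^2 / [Mn²⁺(aq)]^3.
Solving for the unknown gives log [Al³⁺(aq)] = −2.779, so [Al³⁺(aq)] ≈ 0.0017 M.

0.0017 M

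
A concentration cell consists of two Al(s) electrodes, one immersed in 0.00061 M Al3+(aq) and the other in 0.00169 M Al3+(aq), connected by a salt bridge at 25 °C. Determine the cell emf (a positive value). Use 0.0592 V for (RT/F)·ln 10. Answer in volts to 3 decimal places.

For a concentration cell E°cell = 0, since both electrodes use the same couple.
The compartment with the higher Al3+(aq) concentration (0.00169 M) acts as the cathode; ions are reduced there and produced at the dilute (0.00061 M) anode.
With n = 3, Ecell = −(0.0592/3)·log([dilute]/[conc]) = −(0.0592/3)·log(0.00061/0.00169) = +0.009 V.

0.009 V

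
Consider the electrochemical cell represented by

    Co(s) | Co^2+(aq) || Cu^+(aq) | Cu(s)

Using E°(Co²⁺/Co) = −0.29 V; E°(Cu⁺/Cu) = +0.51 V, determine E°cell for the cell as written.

By convention the left-hand electrode in cell notation is the anode (oxidation) and the right-hand electrode is the cathode (reduction).
E°cell = E°(right) − E°(left) = +0.51 − (−0.29) = +0.80 V.

+0.80 V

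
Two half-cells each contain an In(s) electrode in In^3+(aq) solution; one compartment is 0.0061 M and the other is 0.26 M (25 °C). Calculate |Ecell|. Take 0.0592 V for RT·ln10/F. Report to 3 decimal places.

For a concentration cell E°cell = 0, since both electrodes use the same couple.
The compartment with the higher In^3+(aq) concentration (0.26 M) acts as the cathode; ions are reduced there and produced at the dilute (0.0061 M) anode.
With n = 3, Ecell = −(0.0592/3)·log([dilute]/[conc]) = −(0.0592/3)·log(0.0061/0.26) = +0.032 V.

0.032 V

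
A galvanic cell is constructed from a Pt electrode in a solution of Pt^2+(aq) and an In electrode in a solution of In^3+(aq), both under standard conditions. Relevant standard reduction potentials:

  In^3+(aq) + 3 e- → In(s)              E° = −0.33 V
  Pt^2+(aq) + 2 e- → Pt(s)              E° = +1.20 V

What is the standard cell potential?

The Pt²⁺/Pt couple has the higher E°, so Pt ion is reduced (cathode) and In is oxidized (anode).
E°cell = E°(cathode) − E°(anode) = +1.20 − (−0.33) = +1.53 V.

+1.53 V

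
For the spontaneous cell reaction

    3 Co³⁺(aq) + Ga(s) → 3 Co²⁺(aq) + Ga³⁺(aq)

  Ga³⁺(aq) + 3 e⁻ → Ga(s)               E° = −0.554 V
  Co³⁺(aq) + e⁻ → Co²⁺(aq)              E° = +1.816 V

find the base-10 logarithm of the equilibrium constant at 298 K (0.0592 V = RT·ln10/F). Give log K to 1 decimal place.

The Co³⁺/Co²⁺ couple is reduced (cathode); E°cell = +1.816 − (−0.554) = +2.370 V with n = 3.
At equilibrium E = 0, so log K = nE°cell / 0.0592 = (3)(+2.370) / 0.0592 = 120.1.

log K = 120.1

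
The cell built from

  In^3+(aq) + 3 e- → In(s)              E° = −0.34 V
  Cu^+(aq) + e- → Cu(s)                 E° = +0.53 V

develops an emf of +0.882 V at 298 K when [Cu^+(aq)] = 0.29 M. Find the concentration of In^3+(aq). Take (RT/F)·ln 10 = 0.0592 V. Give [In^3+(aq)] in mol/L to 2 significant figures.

Cu⁺/Cu is the cathode (higher E°); E°cell = +0.53 − (−0.34) = +0.87 V with n = 3.
Since E = E° − (0.0592/n)·log Q, log Q = n(E° − E)/0.0592 = −0.608.
The balanced reaction is 3 Cu^+(aq) + In(s) → 3 Cu(s) + In^3+(aq), so Q = [In^3+(aq)] / [Cu^+(aq)]^3.
Isolating [In^3+(aq)] in Q = 10^{−0.608} yields log [In^3+(aq)] = −2.221, i.e. 0.0060 M.

0.0060 M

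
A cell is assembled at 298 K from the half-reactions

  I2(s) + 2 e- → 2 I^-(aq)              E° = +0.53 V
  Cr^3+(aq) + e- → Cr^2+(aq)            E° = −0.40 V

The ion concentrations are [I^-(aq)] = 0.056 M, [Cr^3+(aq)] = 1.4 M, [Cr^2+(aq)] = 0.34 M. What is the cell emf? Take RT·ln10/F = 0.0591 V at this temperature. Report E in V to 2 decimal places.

The I₂/I⁻ couple has the more positive E°, so it is the cathode; Cr³⁺/Cr²⁺ is the anode.
E°cell = E°cat − E°an = +0.53 − (−0.40) = +0.93 V; n = 2.
Balancing gives I2(s) + 2 Cr^2+(aq) → 2 I^-(aq) + 2 Cr^3+(aq); hence Q = ([I^-(aq)]^2·[Cr^3+(aq)]^2) / [Cr^2+(aq)]^2 = 0.0532 (log Q = −1.274).
By the Nernst equation, E = +0.93 − (0.0591/2)·(−1.274) = +0.97 V.

+0.97 V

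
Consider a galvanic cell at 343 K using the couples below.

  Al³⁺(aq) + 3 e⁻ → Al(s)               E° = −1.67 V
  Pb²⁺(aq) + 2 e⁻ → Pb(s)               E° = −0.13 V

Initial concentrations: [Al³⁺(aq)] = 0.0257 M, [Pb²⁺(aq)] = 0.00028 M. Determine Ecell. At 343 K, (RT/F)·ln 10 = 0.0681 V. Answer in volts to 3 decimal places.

The Pb²⁺/Pb couple has the more positive E°, so it is the cathode; Al³⁺/Al is the anode.
E°cell = E°cat − E°an = −0.13 − (−1.67) = +1.54 V; n = 6.
Balancing gives 3 Pb²⁺(aq) + 2 Al(s) → 3 Pb(s) + 2 Al³⁺(aq); hence Q = [Al³⁺(aq)]^2 / [Pb²⁺(aq)]^3 = 3.01×10^7 (log Q = 7.478).
E = E° − (0.0681/n)·log Q = +1.54 − (0.0681/6)(7.478) = +1.455 V.

+1.455 V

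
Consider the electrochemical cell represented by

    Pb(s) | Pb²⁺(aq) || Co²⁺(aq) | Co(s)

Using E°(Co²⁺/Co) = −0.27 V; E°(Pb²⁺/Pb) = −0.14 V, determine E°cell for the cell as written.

−0.13 V

By convention the left-hand electrode in cell notation is the anode (oxidation) and the right-hand electrode is the cathode (reduction).
E°cell = E°(right) − E°(left) = −0.27 − (−0.14) = −0.13 V.
The negative sign shows that, as written, the cell would require an external voltage to drive the reaction.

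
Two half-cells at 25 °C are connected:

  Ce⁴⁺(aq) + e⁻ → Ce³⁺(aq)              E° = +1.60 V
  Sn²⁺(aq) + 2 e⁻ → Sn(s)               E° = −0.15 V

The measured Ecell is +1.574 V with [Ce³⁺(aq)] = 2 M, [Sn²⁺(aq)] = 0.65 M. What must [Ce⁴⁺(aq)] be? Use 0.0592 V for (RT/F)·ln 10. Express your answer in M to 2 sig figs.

With Ce⁴⁺/Ce³⁺ at the cathode and Sn²⁺/Sn at the anode, E°cell = +1.60 − (−0.15) = +1.75 V (n = 2).
Rearranging E = E° − (0.0592/n)·log Q gives log Q = 2(+1.75 − (+1.574))/0.0592 = 5.946.
The balanced reaction is 2 Ce⁴⁺(aq) + Sn(s) → 2 Ce³⁺(aq) + Sn²⁺(aq), so Q = ([Ce³⁺(aq)]^2·[Sn²⁺(aq)]) / [Ce⁴⁺(aq)]^2.
Solving for the unknown gives log [Ce⁴⁺(aq)] = −2.766, so [Ce⁴⁺(aq)] ≈ 0.0017 M.

0.0017 M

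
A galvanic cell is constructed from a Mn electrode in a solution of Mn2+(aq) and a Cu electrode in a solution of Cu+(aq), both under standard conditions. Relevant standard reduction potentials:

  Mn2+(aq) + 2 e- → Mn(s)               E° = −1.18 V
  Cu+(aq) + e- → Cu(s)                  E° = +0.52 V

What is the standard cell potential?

The Cu⁺/Cu couple has the higher E°, so Cu ion is reduced (cathode) and Mn is oxidized (anode).
E°cell = E°(cathode) − E°(anode) = +0.52 − (−1.18) = +1.70 V.

+1.70 V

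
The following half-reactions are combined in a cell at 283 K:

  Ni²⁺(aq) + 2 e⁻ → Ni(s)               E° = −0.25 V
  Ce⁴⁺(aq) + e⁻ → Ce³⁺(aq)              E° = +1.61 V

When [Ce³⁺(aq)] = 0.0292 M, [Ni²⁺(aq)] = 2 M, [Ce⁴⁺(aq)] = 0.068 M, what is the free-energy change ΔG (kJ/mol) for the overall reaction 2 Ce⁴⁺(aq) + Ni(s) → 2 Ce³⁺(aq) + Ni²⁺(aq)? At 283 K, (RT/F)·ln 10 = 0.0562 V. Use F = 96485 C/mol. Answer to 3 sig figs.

With Ce⁴⁺/Ce³⁺ reduced at the cathode, E°cell = +1.61 − (−0.25) = +1.86 V and n = 2.
Q = ([Ce³⁺(aq)]^2·[Ni²⁺(aq)]) / [Ce⁴⁺(aq)]^2 = 0.369, so log Q = −0.433 and E = +1.86 − (0.0562/2)(−0.433) = +1.8722 V.
ΔG = −nFE = −(2)(96485)(+1.8722) J/mol = −361 kJ/mol.

−361 kJ/mol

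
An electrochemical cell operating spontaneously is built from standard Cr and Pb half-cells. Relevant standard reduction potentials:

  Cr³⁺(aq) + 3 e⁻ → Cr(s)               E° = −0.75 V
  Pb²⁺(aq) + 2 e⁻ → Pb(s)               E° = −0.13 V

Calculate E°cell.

+0.62 V

The Pb²⁺/Pb couple has the higher E°, so Pb ion is reduced (cathode) and Cr is oxidized (anode).
E°cell = E°(cathode) − E°(anode) = −0.13 − (−0.75) = +0.62 V.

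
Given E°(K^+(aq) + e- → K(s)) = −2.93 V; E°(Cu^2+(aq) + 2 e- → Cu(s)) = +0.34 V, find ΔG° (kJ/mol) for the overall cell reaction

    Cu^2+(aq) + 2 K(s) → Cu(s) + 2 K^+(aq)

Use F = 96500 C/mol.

In the reaction as written Cu^2+(aq) is reduced, so the Cu²⁺/Cu couple is the cathode and K⁺/K is the anode.
E°cell = +0.34 − (−2.93) = +3.27 V; balancing electrons gives n = 2.
ΔG° = −nFE°cell = −(2)(96500)(+3.27) J/mol = −631 kJ/mol.

−631 kJ/mol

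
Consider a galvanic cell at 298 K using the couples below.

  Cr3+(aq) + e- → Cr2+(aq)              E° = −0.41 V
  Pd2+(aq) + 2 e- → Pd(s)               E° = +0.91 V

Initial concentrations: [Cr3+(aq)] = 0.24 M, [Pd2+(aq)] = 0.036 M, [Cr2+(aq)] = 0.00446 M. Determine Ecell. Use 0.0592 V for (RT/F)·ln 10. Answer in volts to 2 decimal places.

+1.17 V

The Pd²⁺/Pd couple has the more positive E°, so it is the cathode; Cr³⁺/Cr²⁺ is the anode.
E°cell = +0.91 − (−0.41) = +1.32 V, with n = 2 electrons transferred.
The balanced reaction is Pd2+(aq) + 2 Cr2+(aq) → Pd(s) + 2 Cr3+(aq), so Q = [Cr3+(aq)]^2 / ([Pd2+(aq)]·[Cr2+(aq)]^2) = 8.04×10^4 and log Q = 4.905.
By the Nernst equation, E = +1.32 − (0.0592/2)·(4.905) = +1.17 V.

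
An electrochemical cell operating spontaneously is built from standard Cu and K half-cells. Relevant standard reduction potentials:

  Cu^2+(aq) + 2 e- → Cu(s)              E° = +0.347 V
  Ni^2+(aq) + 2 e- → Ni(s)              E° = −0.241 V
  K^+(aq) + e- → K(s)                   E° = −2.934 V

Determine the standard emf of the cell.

The Cu²⁺/Cu couple has the higher E°, so Cu ion is reduced (cathode) and K is oxidized (anode).
E°cell = E°(cathode) − E°(anode) = +0.347 − (−2.934) = +3.281 V.

+3.281 V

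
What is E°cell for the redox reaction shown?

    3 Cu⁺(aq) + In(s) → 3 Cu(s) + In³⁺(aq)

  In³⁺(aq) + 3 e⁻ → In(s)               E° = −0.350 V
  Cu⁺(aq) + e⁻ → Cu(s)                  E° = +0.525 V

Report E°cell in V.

Cu⁺(aq) gains electrons, so the Cu⁺/Cu couple is the cathode; the In³⁺/In couple is the anode.
E°cell = E°(cathode) − E°(anode) = +0.525 − (−0.350) = +0.875 V.

+0.875 V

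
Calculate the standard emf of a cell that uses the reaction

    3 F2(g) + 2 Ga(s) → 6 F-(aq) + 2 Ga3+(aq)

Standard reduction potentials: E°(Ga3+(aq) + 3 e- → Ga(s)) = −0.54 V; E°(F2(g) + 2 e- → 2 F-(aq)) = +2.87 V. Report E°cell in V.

+3.41 V

In the reaction as written, F2(g) is reduced (cathode) and Ga3+(aq) is produced by oxidation at the anode.
E°cell = E°(cathode) − E°(anode) = +2.87 − (−0.54) = +3.41 V.
The positive value indicates the reaction is spontaneous as written.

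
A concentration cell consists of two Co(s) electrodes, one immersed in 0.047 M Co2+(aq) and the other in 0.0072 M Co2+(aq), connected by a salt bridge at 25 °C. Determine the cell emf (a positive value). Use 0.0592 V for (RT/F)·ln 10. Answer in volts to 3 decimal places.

0.024 V

For a concentration cell E°cell = 0, since both electrodes use the same couple.
The compartment with the higher Co2+(aq) concentration (0.047 M) acts as the cathode; ions are reduced there and produced at the dilute (0.0072 M) anode.
With n = 2, Ecell = −(0.0592/2)·log([dilute]/[conc]) = −(0.0592/2)·log(0.0072/0.047) = +0.024 V.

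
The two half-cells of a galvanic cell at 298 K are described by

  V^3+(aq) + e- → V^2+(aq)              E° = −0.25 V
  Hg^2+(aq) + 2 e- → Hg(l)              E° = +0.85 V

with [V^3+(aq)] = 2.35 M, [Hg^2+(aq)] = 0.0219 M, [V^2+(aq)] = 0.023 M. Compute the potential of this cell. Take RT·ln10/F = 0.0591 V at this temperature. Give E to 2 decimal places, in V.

+0.93 V

Since E°(Hg²⁺/Hg) > E°(V³⁺/V²⁺), Hg²⁺/Hg serves as the cathode.
The standard potential is +0.85 − (−0.25) = +1.10 V and the balanced reaction transfers n = 2 electrons.
For the overall reaction Hg^2+(aq) + 2 V^2+(aq) → Hg(l) + 2 V^3+(aq), Q = [V^3+(aq)]^2 / ([Hg^2+(aq)]·[V^2+(aq)]^2) = 4.77×10^5, giving log Q = 5.678.
Applying E = E° − (RT ln10/nF)·log Q gives +1.10 − (0.0591/2)(5.678) = +0.93 V.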